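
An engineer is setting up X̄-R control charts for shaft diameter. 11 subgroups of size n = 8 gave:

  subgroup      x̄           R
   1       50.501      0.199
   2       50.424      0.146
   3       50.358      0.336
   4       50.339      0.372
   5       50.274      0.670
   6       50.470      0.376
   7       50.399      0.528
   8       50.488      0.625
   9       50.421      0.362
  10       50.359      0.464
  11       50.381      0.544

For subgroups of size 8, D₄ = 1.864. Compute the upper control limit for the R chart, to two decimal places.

0.78

R̄ = (0.199 + 0.146 + 0.336 + 0.372 + 0.670 + 0.376 + 0.528 + 0.625 + 0.362 + 0.464 + 0.544) / 11 = 4.6220 / 11 = 0.4202
UCL_R = D₄·R̄ = 1.864 × 0.4202 = 0.7832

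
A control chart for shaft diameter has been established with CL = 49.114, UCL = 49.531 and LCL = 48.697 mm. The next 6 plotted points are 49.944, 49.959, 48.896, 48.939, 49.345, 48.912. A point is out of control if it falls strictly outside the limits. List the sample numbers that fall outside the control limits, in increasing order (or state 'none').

Compare each point to [48.697, 49.531]: sample 1 = 49.944 > UCL; sample 2 = 49.959 > UCL.

1, 2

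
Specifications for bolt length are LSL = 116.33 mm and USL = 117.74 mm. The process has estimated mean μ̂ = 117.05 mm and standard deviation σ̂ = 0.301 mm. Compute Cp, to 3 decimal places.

0.781

Cp = (USL − LSL) / (6σ̂) = (117.74 − 116.33) / (6 × 0.301) = 1.4100 / 1.8060 = 0.7807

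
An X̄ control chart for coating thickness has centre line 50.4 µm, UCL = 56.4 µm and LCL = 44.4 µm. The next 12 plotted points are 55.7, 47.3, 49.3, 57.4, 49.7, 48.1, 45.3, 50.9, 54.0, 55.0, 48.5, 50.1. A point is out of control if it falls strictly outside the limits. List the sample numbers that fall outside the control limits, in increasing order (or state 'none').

Compare each point to [44.4, 56.4]: sample 4 = 57.4 > UCL.

4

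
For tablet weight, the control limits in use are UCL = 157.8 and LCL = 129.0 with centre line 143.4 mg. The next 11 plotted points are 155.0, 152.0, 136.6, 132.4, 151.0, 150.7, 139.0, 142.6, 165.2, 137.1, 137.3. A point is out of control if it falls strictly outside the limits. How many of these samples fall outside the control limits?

1

Compare each point to [129.0, 157.8]: sample 9 = 165.2 > UCL.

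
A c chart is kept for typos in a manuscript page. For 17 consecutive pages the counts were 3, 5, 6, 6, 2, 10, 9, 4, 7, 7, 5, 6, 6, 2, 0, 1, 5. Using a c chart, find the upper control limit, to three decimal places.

c̄ = (3 + 5 + 6 + 6 + 2 + 10 + 9 + 4 + 7 + 7 + 5 + 6 + 6 + 2 + 0 + 1 + 5) / 17 = 84 / 17 = 4.9412
UCL = c̄ + 3√c̄ = 4.9412 + 3 × √4.9412 = 4.9412 + 3 × 2.2229 = 11.6098

11.610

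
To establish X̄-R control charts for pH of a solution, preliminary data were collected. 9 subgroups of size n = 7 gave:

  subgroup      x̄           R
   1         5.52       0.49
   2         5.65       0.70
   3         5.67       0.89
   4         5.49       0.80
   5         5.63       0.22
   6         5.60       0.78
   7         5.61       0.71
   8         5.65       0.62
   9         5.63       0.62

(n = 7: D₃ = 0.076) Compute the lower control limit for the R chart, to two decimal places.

R̄ = (0.49 + 0.70 + 0.89 + 0.80 + 0.22 + 0.78 + 0.71 + 0.62 + 0.62) / 9 = 5.8300 / 9 = 0.6478
LCL_R = D₃·R̄ = 0.076 × 0.6478 = 0.0492

0.05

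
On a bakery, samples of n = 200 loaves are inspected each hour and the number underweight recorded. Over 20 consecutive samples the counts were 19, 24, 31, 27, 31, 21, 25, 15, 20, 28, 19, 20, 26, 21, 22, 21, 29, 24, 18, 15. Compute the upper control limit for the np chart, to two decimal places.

p̄ = Σdᵢ / (k·n) = 456 / (20 × 200) = 0.11400
UCL = np̄ + 3·√(np̄(1−p̄)) = 22.8000 + 3 × √(22.8000×0.88600) = 22.8000 + 3 × 4.4945 = 36.2836

36.28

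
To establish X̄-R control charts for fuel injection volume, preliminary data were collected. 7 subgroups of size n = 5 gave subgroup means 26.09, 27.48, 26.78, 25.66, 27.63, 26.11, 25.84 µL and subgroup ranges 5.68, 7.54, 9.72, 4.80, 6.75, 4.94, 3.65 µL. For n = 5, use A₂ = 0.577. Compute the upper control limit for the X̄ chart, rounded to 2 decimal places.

30.06

X̄̄ = (26.09 + 27.48 + 26.78 + 25.66 + 27.63 + 26.11 + 25.84) / 7 = 185.5900 / 7 = 26.5129
R̄ = (5.68 + 7.54 + 9.72 + 4.80 + 6.75 + 4.94 + 3.65) / 7 = 43.0800 / 7 = 6.1543
UCL = X̄̄ + A₂·R̄ = 26.5129 + 0.577 × 6.1543 = 30.0639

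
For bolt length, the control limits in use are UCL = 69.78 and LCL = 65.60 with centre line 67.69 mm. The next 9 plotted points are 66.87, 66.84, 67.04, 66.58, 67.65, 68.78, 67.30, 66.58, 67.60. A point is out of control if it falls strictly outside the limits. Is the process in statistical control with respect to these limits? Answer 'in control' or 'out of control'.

in control

All 9 points lie within [65.60, 69.78].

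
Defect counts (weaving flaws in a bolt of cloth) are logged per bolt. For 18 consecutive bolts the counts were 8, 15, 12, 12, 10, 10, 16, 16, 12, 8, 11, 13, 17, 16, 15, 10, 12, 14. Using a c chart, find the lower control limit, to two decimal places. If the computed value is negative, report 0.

c̄ = (8 + 15 + 12 + 12 + 10 + 10 + 16 + 16 + 12 + 8 + 11 + 13 + 17 + 16 + 15 + 10 + 12 + 14) / 18 = 227 / 18 = 12.6111
LCL = c̄ − 3√c̄ = 12.6111 − 3 × 3.5512 = 1.9575

1.96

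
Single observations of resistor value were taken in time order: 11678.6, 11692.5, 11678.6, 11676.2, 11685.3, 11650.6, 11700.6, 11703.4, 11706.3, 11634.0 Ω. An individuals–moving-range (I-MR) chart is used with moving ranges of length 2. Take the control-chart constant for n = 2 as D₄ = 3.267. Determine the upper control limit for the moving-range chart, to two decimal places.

73.33

Moving ranges: 13.9, 13.9, 2.4, 9.1, 34.7, 50.0, 2.8, 2.9, 72.3; M̄R̄ = 202.0000 / 9 = 22.4444
UCL_MR = D₄·M̄R̄ = 3.267 × 22.4444 = 73.3260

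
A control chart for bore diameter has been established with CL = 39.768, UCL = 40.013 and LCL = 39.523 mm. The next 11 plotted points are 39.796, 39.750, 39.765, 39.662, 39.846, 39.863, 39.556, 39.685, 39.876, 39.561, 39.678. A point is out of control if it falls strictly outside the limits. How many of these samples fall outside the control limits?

All 11 points lie within [39.523, 40.013].

0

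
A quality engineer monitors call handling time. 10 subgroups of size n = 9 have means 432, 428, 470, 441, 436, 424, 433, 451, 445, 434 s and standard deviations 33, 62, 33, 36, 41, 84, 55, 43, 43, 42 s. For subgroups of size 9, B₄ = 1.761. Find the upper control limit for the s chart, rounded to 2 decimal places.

s̄ = (33 + 62 + 33 + 36 + 41 + 84 + 55 + 43 + 43 + 42) / 10 = 47.2000
UCL_s = B₄·s̄ = 1.761 × 47.2000 = 83.1192

83.12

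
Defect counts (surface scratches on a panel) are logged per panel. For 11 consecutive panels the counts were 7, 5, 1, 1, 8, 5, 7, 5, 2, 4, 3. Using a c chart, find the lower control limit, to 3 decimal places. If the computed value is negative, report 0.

c̄ = (7 + 5 + 1 + 1 + 8 + 5 + 7 + 5 + 2 + 4 + 3) / 11 = 48 / 11 = 4.3636
LCL = c̄ − 3√c̄ = 4.3636 − 3 × 2.0889 = -1.9032 → 0 (cannot be negative)

0.000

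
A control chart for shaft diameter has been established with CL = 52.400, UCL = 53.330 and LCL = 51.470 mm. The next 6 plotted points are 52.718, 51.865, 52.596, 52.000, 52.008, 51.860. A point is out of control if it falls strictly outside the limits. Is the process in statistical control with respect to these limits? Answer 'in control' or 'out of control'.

All 6 points lie within [51.470, 53.330].

in control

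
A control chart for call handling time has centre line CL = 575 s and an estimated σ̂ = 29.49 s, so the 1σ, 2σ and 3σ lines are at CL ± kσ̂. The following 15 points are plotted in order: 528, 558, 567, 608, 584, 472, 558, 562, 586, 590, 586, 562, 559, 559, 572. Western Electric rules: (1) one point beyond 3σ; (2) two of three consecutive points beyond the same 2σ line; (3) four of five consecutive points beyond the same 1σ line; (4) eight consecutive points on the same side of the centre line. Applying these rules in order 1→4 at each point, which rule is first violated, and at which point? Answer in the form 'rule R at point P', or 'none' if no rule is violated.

rule 1 at point 6

Zone of each point (C = within 1σ̂, B = 1σ̂–2σ̂, A = 2σ̂–3σ̂, * = beyond 3σ̂; sign = side of CL): 1:-B, 2:-C, 3:-C, 4:+B, 5:+C, 6:-*, 7:-C, 8:-C, 9:+C, 10:+C, 11:+C, 12:-C, 13:-C, 14:-C, 15:-C
Rule 1 (one point beyond the 3σ limits) is satisfied at point 6.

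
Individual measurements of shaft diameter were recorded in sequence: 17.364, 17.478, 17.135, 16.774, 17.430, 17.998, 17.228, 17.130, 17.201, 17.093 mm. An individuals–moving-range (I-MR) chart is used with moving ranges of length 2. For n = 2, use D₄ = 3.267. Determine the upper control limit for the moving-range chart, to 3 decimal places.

Moving ranges: 0.114, 0.343, 0.361, 0.656, 0.568, 0.770, 0.098, 0.071, 0.108; M̄R̄ = 3.0890 / 9 = 0.3432
UCL_MR = D₄·M̄R̄ = 3.267 × 0.3432 = 1.1213

1.121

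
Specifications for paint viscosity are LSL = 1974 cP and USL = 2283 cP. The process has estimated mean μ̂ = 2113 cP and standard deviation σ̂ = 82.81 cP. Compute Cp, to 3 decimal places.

Cp = (USL − LSL) / (6σ̂) = (2283 − 1974) / (6 × 82.81) = 309.0000 / 496.8600 = 0.6219

0.622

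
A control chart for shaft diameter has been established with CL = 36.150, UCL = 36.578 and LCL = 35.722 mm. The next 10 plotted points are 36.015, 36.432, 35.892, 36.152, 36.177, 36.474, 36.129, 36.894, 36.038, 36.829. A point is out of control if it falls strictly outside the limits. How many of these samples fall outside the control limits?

2

Compare each point to [35.722, 36.578]: sample 8 = 36.894 > UCL; sample 10 = 36.829 > UCL.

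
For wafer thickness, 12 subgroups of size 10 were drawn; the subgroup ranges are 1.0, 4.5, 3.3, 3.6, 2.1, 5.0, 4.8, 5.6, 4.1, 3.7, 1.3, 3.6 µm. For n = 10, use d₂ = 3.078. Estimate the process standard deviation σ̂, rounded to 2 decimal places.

R̄ = (1.0 + 4.5 + 3.3 + 3.6 + 2.1 + 5.0 + 4.8 + 5.6 + 4.1 + 3.7 + 1.3 + 3.6) / 12 = 3.5500
σ̂ = R̄ / d₂ = 3.5500 / 3.078 = 1.1533

1.15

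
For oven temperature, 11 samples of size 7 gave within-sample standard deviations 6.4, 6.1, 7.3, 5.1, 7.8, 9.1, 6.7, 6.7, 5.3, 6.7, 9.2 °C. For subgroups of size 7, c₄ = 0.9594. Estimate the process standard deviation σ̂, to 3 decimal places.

s̄ = (6.4 + 6.1 + 7.3 + 5.1 + 7.8 + 9.1 + 6.7 + 6.7 + 5.3 + 6.7 + 9.2) / 11 = 6.9455
σ̂ = s̄ / c₄ = 6.9455 / 0.9594 = 7.2394

7.239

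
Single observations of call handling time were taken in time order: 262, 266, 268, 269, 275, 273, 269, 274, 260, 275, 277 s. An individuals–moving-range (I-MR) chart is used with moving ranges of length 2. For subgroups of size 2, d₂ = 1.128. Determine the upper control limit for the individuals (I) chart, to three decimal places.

284.446

X̄ = (262 + 266 + 268 + 269 + 275 + 273 + 269 + 274 + 260 + 275 + 277) / 11 = 269.8182
Moving ranges: 4, 2, 1, 6, 2, 4, 5, 14, 15, 2; M̄R̄ = 55.0000 / 10 = 5.5000
UCL = X̄ + 3·M̄R̄/d₂ = 269.8182 + 3 × 5.5000 / 1.128 = 284.4458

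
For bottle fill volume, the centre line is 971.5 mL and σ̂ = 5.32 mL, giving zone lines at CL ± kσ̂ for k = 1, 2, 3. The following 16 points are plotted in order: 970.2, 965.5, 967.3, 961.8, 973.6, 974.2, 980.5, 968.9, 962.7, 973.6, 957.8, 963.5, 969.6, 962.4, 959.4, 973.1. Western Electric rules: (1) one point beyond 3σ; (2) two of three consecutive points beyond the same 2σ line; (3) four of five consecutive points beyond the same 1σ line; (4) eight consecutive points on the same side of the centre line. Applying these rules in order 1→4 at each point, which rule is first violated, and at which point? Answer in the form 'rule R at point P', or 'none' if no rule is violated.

rule 3 at point 15

Zone of each point (C = within 1σ̂, B = 1σ̂–2σ̂, A = 2σ̂–3σ̂, * = beyond 3σ̂; sign = side of CL): 1:-C, 2:-B, 3:-C, 4:-B, 5:+C, 6:+C, 7:+B, 8:-C, 9:-B, 10:+C, 11:-A, 12:-B, 13:-C, 14:-B, 15:-A, 16:+C
Rule 3 (four of five consecutive points beyond the same 1σ limit) is satisfied at point 15.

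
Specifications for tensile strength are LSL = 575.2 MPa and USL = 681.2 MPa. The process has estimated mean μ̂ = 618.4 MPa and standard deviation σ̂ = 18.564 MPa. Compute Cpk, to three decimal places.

0.776

Cpu = (USL − μ̂) / (3σ̂) = (681.2 − 618.4) / (3 × 18.564) = 1.1276; Cpl = (μ̂ − LSL) / (3σ̂) = (618.4 − 575.2) / (3 × 18.564) = 0.7757; Cpk = min(Cpu, Cpl) = 0.7757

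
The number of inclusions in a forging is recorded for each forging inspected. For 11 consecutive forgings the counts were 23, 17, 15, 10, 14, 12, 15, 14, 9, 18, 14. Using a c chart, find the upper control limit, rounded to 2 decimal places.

26.11

c̄ = (23 + 17 + 15 + 10 + 14 + 12 + 15 + 14 + 9 + 18 + 14) / 11 = 161 / 11 = 14.6364
UCL = c̄ + 3√c̄ = 14.6364 + 3 × √14.6364 = 14.6364 + 3 × 3.8258 = 26.1136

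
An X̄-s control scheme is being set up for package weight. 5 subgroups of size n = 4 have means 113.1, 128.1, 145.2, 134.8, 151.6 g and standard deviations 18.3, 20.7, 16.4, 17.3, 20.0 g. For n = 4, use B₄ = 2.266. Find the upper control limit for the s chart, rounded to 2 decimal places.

42.01

s̄ = (18.3 + 20.7 + 16.4 + 17.3 + 20.0) / 5 = 18.5400
UCL_s = B₄·s̄ = 2.266 × 18.5400 = 42.0116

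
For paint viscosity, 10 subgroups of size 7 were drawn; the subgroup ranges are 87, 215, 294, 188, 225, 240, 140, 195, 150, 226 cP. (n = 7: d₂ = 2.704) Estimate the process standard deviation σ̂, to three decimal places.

R̄ = (87 + 215 + 294 + 188 + 225 + 240 + 140 + 195 + 150 + 226) / 10 = 196.0000
σ̂ = R̄ / d₂ = 196.0000 / 2.704 = 72.4852

72.485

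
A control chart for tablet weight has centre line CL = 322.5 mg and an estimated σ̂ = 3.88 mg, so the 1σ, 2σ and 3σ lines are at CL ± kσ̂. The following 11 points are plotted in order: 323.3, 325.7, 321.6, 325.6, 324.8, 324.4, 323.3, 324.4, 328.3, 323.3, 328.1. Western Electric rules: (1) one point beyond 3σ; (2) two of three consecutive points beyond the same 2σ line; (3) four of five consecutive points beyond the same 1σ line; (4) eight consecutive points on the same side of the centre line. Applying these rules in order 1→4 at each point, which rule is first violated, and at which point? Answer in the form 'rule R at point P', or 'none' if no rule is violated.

rule 4 at point 11

Zone of each point (C = within 1σ̂, B = 1σ̂–2σ̂, A = 2σ̂–3σ̂, * = beyond 3σ̂; sign = side of CL): 1:+C, 2:+C, 3:-C, 4:+C, 5:+C, 6:+C, 7:+C, 8:+C, 9:+B, 10:+C, 11:+B
Rule 4 (eight consecutive points on the same side of the centre line) is satisfied at point 11.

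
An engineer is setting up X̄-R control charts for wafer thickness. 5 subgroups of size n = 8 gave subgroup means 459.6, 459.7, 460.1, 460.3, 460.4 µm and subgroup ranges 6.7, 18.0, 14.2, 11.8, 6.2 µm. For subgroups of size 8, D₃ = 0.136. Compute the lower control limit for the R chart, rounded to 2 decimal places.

1.55

R̄ = (6.7 + 18.0 + 14.2 + 11.8 + 6.2) / 5 = 56.9000 / 5 = 11.3800
LCL_R = D₃·R̄ = 0.136 × 11.3800 = 1.5477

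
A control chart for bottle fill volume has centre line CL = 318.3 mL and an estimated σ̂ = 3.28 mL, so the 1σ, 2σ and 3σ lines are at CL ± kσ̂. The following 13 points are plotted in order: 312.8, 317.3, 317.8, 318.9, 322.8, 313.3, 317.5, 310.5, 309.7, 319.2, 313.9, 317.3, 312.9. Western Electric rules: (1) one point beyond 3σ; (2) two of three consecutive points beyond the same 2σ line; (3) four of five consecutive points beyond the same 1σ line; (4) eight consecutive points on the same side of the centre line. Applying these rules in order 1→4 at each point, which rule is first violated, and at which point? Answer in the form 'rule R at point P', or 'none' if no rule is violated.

Zone of each point (C = within 1σ̂, B = 1σ̂–2σ̂, A = 2σ̂–3σ̂, * = beyond 3σ̂; sign = side of CL): 1:-B, 2:-C, 3:-C, 4:+C, 5:+B, 6:-B, 7:-C, 8:-A, 9:-A, 10:+C, 11:-B, 12:-C, 13:-B
Rule 2 (two of three consecutive points beyond the same 2σ limit) is satisfied at point 9.

rule 2 at point 9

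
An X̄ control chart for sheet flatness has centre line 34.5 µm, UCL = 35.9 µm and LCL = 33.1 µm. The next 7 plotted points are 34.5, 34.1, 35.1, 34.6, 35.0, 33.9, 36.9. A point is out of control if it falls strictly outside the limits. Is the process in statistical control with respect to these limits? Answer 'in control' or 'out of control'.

out of control

Compare each point to [33.1, 35.9]: sample 7 = 36.9 > UCL.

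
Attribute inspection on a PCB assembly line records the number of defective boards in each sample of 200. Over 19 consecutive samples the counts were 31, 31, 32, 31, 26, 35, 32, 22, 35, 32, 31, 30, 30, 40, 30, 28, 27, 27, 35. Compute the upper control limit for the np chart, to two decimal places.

46.10

p̄ = Σdᵢ / (k·n) = 585 / (19 × 200) = 0.15395
UCL = np̄ + 3·√(np̄(1−p̄)) = 30.7895 + 3 × √(30.7895×0.84605) = 30.7895 + 3 × 5.1039 = 46.1011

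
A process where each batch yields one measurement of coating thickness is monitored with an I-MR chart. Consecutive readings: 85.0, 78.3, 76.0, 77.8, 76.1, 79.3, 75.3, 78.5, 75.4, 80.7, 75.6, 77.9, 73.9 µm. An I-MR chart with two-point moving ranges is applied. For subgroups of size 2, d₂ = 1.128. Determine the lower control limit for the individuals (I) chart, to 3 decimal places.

68.213

X̄ = (85.0 + 78.3 + 76.0 + 77.8 + 76.1 + 79.3 + 75.3 + 78.5 + 75.4 + 80.7 + 75.6 + 77.9 + 73.9) / 13 = 77.6769
Moving ranges: 6.7, 2.3, 1.8, 1.7, 3.2, 4.0, 3.2, 3.1, 5.3, 5.1, 2.3, 4.0; M̄R̄ = 42.7000 / 12 = 3.5583
LCL = X̄ − 3·M̄R̄/d₂ = 77.6769 − 3 × 3.5583 / 1.128 = 68.2133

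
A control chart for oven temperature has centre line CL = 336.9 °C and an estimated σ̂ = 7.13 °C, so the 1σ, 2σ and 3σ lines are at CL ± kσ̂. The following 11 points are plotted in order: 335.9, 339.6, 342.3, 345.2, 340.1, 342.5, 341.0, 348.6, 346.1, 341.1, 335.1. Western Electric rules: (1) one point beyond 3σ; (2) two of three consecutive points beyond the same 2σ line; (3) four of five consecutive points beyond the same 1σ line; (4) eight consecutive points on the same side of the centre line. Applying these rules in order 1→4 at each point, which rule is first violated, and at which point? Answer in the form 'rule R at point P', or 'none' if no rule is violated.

rule 4 at point 9

Zone of each point (C = within 1σ̂, B = 1σ̂–2σ̂, A = 2σ̂–3σ̂, * = beyond 3σ̂; sign = side of CL): 1:-C, 2:+C, 3:+C, 4:+B, 5:+C, 6:+C, 7:+C, 8:+B, 9:+B, 10:+C, 11:-C
Rule 4 (eight consecutive points on the same side of the centre line) is satisfied at point 9.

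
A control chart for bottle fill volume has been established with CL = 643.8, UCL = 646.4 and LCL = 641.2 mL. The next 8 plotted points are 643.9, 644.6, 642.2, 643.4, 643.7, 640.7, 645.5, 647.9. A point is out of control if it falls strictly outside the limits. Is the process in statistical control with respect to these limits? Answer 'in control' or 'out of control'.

out of control

Compare each point to [641.2, 646.4]: sample 6 = 640.7 < LCL; sample 8 = 647.9 > UCL.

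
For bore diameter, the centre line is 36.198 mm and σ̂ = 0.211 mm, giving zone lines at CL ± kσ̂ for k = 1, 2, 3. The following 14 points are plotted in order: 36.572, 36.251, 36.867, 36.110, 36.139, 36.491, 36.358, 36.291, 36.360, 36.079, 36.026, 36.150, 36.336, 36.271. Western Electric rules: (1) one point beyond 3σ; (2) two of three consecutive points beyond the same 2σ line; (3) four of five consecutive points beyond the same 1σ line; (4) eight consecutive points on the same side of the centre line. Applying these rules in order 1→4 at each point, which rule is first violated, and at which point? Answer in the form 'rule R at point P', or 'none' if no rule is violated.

rule 1 at point 3

Zone of each point (C = within 1σ̂, B = 1σ̂–2σ̂, A = 2σ̂–3σ̂, * = beyond 3σ̂; sign = side of CL): 1:+B, 2:+C, 3:+*, 4:-C, 5:-C, 6:+B, 7:+C, 8:+C, 9:+C, 10:-C, 11:-C, 12:-C, 13:+C, 14:+C
Rule 1 (one point beyond the 3σ limits) is satisfied at point 3.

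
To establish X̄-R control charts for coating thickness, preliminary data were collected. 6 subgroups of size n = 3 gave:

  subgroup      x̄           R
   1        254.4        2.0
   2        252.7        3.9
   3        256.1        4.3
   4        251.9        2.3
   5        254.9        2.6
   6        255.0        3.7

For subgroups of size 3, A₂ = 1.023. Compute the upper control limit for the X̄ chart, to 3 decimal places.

X̄̄ = (254.4 + 252.7 + 256.1 + 251.9 + 254.9 + 255.0) / 6 = 1525.0000 / 6 = 254.1667
R̄ = (2.0 + 3.9 + 4.3 + 2.3 + 2.6 + 3.7) / 6 = 18.8000 / 6 = 3.1333
UCL = X̄̄ + A₂·R̄ = 254.1667 + 1.023 × 3.1333 = 257.3721

257.372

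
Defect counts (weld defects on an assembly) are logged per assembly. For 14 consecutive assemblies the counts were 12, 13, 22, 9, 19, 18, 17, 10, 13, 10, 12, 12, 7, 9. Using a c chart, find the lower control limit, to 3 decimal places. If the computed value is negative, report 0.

2.225

c̄ = (12 + 13 + 22 + 9 + 19 + 18 + 17 + 10 + 13 + 10 + 12 + 12 + 7 + 9) / 14 = 183 / 14 = 13.0714
LCL = c̄ − 3√c̄ = 13.0714 − 3 × 3.6154 = 2.2251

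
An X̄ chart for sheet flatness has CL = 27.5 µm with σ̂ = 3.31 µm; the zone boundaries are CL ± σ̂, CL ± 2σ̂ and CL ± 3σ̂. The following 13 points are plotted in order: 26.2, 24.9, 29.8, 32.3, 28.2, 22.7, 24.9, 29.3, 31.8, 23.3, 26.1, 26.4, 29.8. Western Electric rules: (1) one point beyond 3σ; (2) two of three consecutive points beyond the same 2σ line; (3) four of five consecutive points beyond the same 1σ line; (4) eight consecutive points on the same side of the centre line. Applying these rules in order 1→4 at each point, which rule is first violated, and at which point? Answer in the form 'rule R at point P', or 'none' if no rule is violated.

none

Zone of each point (C = within 1σ̂, B = 1σ̂–2σ̂, A = 2σ̂–3σ̂, * = beyond 3σ̂; sign = side of CL): 1:-C, 2:-C, 3:+C, 4:+B, 5:+C, 6:-B, 7:-C, 8:+C, 9:+B, 10:-B, 11:-C, 12:-C, 13:+C
No rule fires across all 13 points.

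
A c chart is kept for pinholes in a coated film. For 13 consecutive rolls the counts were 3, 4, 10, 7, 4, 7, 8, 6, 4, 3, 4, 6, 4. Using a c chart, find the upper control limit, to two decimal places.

12.35

c̄ = (3 + 4 + 10 + 7 + 4 + 7 + 8 + 6 + 4 + 3 + 4 + 6 + 4) / 13 = 70 / 13 = 5.3846
UCL = c̄ + 3√c̄ = 5.3846 + 3 × √5.3846 = 5.3846 + 3 × 2.3205 = 12.3460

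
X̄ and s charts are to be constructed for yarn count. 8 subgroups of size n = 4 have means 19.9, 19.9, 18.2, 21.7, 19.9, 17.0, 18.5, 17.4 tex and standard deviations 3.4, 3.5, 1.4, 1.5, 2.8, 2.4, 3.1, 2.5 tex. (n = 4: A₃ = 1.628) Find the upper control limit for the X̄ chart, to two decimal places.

X̄̄ = (19.9 + 19.9 + 18.2 + 21.7 + 19.9 + 17.0 + 18.5 + 17.4) / 8 = 19.0625
s̄ = (3.4 + 3.5 + 1.4 + 1.5 + 2.8 + 2.4 + 3.1 + 2.5) / 8 = 2.5750
UCL = X̄̄ + A₃·s̄ = 19.0625 + 1.628 × 2.5750 = 23.2546

23.25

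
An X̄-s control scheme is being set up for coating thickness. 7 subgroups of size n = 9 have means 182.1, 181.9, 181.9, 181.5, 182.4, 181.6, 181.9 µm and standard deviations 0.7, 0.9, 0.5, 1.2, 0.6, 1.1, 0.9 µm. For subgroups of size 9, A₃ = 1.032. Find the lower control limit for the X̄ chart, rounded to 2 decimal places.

X̄̄ = (182.1 + 181.9 + 181.9 + 181.5 + 182.4 + 181.6 + 181.9) / 7 = 181.9000
s̄ = (0.7 + 0.9 + 0.5 + 1.2 + 0.6 + 1.1 + 0.9) / 7 = 0.8429
LCL = X̄̄ − A₃·s̄ = 181.9000 − 1.032 × 0.8429 = 181.0302

181.03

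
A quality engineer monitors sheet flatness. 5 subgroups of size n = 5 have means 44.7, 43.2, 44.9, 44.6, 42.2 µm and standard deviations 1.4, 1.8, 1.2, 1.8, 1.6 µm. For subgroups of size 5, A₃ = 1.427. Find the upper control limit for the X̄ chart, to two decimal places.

46.15

X̄̄ = (44.7 + 43.2 + 44.9 + 44.6 + 42.2) / 5 = 43.9200
s̄ = (1.4 + 1.8 + 1.2 + 1.8 + 1.6) / 5 = 1.5600
UCL = X̄̄ + A₃·s̄ = 43.9200 + 1.427 × 1.5600 = 46.1461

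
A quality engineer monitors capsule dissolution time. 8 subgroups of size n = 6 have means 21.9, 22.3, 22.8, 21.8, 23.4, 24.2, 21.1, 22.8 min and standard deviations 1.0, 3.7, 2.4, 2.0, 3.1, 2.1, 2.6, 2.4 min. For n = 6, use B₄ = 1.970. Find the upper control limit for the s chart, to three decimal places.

4.753

s̄ = (1.0 + 3.7 + 2.4 + 2.0 + 3.1 + 2.1 + 2.6 + 2.4) / 8 = 2.4125
UCL_s = B₄·s̄ = 1.970 × 2.4125 = 4.7526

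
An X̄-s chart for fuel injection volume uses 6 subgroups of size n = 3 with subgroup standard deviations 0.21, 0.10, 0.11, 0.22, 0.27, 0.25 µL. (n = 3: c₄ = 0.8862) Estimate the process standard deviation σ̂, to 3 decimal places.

0.218

s̄ = (0.21 + 0.10 + 0.11 + 0.22 + 0.27 + 0.25) / 6 = 0.1933
σ̂ = s̄ / c₄ = 0.1933 / 0.8862 = 0.2182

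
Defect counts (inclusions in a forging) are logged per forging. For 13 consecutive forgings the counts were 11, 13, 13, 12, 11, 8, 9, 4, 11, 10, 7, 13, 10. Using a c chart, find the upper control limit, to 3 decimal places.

c̄ = (11 + 13 + 13 + 12 + 11 + 8 + 9 + 4 + 11 + 10 + 7 + 13 + 10) / 13 = 132 / 13 = 10.1538
UCL = c̄ + 3√c̄ = 10.1538 + 3 × √10.1538 = 10.1538 + 3 × 3.1865 = 19.7134

19.713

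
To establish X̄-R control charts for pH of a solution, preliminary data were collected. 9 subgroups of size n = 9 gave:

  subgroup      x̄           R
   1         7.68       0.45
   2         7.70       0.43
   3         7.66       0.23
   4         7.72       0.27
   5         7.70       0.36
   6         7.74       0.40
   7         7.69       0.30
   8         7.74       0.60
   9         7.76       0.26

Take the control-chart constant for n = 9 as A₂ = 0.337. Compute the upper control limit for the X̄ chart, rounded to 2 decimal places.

7.83

X̄̄ = (7.68 + 7.70 + 7.66 + 7.72 + 7.70 + 7.74 + 7.69 + 7.74 + 7.76) / 9 = 69.3900 / 9 = 7.7100
R̄ = (0.45 + 0.43 + 0.23 + 0.27 + 0.36 + 0.40 + 0.30 + 0.60 + 0.26) / 9 = 3.3000 / 9 = 0.3667
UCL = X̄̄ + A₂·R̄ = 7.7100 + 0.337 × 0.3667 = 7.8336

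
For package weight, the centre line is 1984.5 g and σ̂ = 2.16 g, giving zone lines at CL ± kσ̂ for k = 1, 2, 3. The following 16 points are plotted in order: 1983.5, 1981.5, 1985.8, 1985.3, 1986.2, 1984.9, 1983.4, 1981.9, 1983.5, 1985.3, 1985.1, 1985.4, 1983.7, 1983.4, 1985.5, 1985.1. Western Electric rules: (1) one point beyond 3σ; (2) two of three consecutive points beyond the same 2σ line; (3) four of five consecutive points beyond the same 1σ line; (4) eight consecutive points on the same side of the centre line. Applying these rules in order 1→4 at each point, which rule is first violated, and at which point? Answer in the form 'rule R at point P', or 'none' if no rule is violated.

none

Zone of each point (C = within 1σ̂, B = 1σ̂–2σ̂, A = 2σ̂–3σ̂, * = beyond 3σ̂; sign = side of CL): 1:-C, 2:-B, 3:+C, 4:+C, 5:+C, 6:+C, 7:-C, 8:-B, 9:-C, 10:+C, 11:+C, 12:+C, 13:-C, 14:-C, 15:+C, 16:+C
No rule fires across all 16 points.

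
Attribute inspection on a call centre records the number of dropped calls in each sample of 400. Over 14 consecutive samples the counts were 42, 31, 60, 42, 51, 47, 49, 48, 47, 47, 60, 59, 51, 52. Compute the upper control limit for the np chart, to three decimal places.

68.672

p̄ = Σdᵢ / (k·n) = 686 / (14 × 400) = 0.12250
UCL = np̄ + 3·√(np̄(1−p̄)) = 49.0000 + 3 × √(49.0000×0.87750) = 49.0000 + 3 × 6.5572 = 68.6717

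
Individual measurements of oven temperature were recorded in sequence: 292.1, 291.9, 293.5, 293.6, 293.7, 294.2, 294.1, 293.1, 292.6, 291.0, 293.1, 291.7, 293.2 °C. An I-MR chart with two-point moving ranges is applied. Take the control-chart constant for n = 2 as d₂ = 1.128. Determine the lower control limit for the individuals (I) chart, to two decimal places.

X̄ = (292.1 + 291.9 + 293.5 + 293.6 + 293.7 + 294.2 + 294.1 + 293.1 + 292.6 + 291.0 + 293.1 + 291.7 + 293.2) / 13 = 292.9077
Moving ranges: 0.2, 1.6, 0.1, 0.1, 0.5, 0.1, 1.0, 0.5, 1.6, 2.1, 1.4, 1.5; M̄R̄ = 10.7000 / 12 = 0.8917
LCL = X̄ − 3·M̄R̄/d₂ = 292.9077 − 3 × 0.8917 / 1.128 = 290.5362

290.54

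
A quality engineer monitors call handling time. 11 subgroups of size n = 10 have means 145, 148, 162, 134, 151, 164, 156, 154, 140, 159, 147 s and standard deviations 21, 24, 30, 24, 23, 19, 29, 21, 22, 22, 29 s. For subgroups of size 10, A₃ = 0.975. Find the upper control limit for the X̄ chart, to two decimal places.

X̄̄ = (145 + 148 + 162 + 134 + 151 + 164 + 156 + 154 + 140 + 159 + 147) / 11 = 150.9091
s̄ = (21 + 24 + 30 + 24 + 23 + 19 + 29 + 21 + 22 + 22 + 29) / 11 = 24.0000
UCL = X̄̄ + A₃·s̄ = 150.9091 + 0.975 × 24.0000 = 174.3091

174.31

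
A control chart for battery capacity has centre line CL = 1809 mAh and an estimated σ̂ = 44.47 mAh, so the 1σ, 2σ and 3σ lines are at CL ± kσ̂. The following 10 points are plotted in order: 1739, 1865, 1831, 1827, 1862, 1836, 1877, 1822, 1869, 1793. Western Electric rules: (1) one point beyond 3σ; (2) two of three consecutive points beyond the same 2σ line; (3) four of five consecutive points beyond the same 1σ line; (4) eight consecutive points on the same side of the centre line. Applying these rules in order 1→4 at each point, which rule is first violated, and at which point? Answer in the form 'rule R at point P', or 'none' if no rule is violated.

rule 4 at point 9

Zone of each point (C = within 1σ̂, B = 1σ̂–2σ̂, A = 2σ̂–3σ̂, * = beyond 3σ̂; sign = side of CL): 1:-B, 2:+B, 3:+C, 4:+C, 5:+B, 6:+C, 7:+B, 8:+C, 9:+B, 10:-C
Rule 4 (eight consecutive points on the same side of the centre line) is satisfied at point 9.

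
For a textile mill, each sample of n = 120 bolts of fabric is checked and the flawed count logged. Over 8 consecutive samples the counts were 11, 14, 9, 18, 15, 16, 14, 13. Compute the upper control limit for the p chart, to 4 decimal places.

p̄ = Σdᵢ / (k·n) = 110 / (8 × 120) = 0.11458
UCL = p̄ + 3·√(p̄(1−p̄)/n) = 0.11458 + 3 × √(0.11458×0.88542/120) = 0.11458 + 3 × 0.02908 = 0.20181

0.2018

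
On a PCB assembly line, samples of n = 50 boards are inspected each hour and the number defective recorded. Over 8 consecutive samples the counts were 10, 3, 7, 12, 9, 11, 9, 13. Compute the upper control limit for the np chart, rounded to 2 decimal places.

17.49

p̄ = Σdᵢ / (k·n) = 74 / (8 × 50) = 0.18500
UCL = np̄ + 3·√(np̄(1−p̄)) = 9.2500 + 3 × √(9.2500×0.81500) = 9.2500 + 3 × 2.7457 = 17.4870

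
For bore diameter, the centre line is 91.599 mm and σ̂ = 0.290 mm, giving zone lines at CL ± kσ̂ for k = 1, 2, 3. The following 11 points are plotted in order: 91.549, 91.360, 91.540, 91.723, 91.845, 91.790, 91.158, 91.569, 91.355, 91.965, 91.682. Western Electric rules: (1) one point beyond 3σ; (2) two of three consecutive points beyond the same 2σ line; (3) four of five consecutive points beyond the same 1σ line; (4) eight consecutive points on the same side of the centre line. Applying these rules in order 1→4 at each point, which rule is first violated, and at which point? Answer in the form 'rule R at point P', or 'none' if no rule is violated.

none

Zone of each point (C = within 1σ̂, B = 1σ̂–2σ̂, A = 2σ̂–3σ̂, * = beyond 3σ̂; sign = side of CL): 1:-C, 2:-C, 3:-C, 4:+C, 5:+C, 6:+C, 7:-B, 8:-C, 9:-C, 10:+B, 11:+C
No rule fires across all 11 points.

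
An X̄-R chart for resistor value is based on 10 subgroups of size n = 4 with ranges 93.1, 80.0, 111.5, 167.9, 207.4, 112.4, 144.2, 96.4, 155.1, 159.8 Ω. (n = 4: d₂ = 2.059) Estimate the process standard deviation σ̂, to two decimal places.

R̄ = (93.1 + 80.0 + 111.5 + 167.9 + 207.4 + 112.4 + 144.2 + 96.4 + 155.1 + 159.8) / 10 = 132.7800
σ̂ = R̄ / d₂ = 132.7800 / 2.059 = 64.4876

64.49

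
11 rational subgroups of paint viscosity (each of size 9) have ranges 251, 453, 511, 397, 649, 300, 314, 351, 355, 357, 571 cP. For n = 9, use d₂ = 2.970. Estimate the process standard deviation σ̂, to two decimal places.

138.02

R̄ = (251 + 453 + 511 + 397 + 649 + 300 + 314 + 351 + 355 + 357 + 571) / 11 = 409.9091
σ̂ = R̄ / d₂ = 409.9091 / 2.970 = 138.0165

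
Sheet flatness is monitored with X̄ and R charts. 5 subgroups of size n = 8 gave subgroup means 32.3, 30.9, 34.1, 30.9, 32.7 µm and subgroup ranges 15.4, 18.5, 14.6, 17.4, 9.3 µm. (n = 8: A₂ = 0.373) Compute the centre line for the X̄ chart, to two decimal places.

32.18

X̄̄ = (32.3 + 30.9 + 34.1 + 30.9 + 32.7) / 5 = 160.9000 / 5 = 32.1800
CL = X̄̄ = 32.1800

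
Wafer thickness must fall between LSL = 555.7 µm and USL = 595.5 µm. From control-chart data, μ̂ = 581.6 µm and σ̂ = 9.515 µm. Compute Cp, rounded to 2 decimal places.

Cp = (USL − LSL) / (6σ̂) = (595.5 − 555.7) / (6 × 9.515) = 39.8000 / 57.0900 = 0.6971

0.70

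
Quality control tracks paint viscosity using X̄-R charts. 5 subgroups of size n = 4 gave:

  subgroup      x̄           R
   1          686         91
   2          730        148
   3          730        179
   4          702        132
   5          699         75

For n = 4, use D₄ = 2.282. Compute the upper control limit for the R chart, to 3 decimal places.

285.250

R̄ = (91 + 148 + 179 + 132 + 75) / 5 = 625.0000 / 5 = 125.0000
UCL_R = D₄·R̄ = 2.282 × 125.0000 = 285.2500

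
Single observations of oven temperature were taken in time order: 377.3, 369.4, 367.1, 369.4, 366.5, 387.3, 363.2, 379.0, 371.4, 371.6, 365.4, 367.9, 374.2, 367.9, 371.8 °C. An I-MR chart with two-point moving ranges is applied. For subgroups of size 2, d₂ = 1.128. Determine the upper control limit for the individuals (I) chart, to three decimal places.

392.019

X̄ = (377.3 + 369.4 + 367.1 + 369.4 + 366.5 + 387.3 + 363.2 + 379.0 + 371.4 + 371.6 + 365.4 + 367.9 + 374.2 + 367.9 + 371.8) / 15 = 371.2933
Moving ranges: 7.9, 2.3, 2.3, 2.9, 20.8, 24.1, 15.8, 7.6, 0.2, 6.2, 2.5, 6.3, 6.3, 3.9; M̄R̄ = 109.1000 / 14 = 7.7929
UCL = X̄ + 3·M̄R̄/d₂ = 371.2933 + 3 × 7.7929 / 1.128 = 392.0190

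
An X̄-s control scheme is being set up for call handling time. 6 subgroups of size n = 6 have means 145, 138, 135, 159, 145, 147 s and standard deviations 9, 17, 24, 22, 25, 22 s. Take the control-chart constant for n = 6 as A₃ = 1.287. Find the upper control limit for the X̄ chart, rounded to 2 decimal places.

170.36

X̄̄ = (145 + 138 + 135 + 159 + 145 + 147) / 6 = 144.8333
s̄ = (9 + 17 + 24 + 22 + 25 + 22) / 6 = 19.8333
UCL = X̄̄ + A₃·s̄ = 144.8333 + 1.287 × 19.8333 = 170.3588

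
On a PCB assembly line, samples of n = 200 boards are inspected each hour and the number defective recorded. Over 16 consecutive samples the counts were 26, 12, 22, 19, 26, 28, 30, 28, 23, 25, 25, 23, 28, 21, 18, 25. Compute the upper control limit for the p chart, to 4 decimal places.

0.1870

p̄ = Σdᵢ / (k·n) = 379 / (16 × 200) = 0.11844
UCL = p̄ + 3·√(p̄(1−p̄)/n) = 0.11844 + 3 × √(0.11844×0.88156/200) = 0.11844 + 3 × 0.02285 = 0.18698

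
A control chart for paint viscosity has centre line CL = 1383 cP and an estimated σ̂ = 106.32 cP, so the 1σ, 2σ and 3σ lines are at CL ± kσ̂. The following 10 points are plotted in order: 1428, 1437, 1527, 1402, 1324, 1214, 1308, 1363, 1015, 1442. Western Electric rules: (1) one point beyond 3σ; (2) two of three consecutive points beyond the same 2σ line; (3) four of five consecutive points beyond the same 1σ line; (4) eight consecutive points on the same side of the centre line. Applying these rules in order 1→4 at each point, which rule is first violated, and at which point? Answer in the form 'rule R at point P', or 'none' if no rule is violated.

rule 1 at point 9

Zone of each point (C = within 1σ̂, B = 1σ̂–2σ̂, A = 2σ̂–3σ̂, * = beyond 3σ̂; sign = side of CL): 1:+C, 2:+C, 3:+B, 4:+C, 5:-C, 6:-B, 7:-C, 8:-C, 9:-*, 10:+C
Rule 1 (one point beyond the 3σ limits) is satisfied at point 9.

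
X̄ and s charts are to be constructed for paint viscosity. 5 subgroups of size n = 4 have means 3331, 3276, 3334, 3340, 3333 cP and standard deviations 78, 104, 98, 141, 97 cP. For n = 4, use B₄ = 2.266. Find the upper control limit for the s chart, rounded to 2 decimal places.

s̄ = (78 + 104 + 98 + 141 + 97) / 5 = 103.6000
UCL_s = B₄·s̄ = 2.266 × 103.6000 = 234.7576

234.76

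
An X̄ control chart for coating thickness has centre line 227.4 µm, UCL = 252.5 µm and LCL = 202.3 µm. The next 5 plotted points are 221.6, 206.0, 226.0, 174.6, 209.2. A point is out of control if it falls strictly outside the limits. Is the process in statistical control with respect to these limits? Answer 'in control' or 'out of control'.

Compare each point to [202.3, 252.5]: sample 4 = 174.6 < LCL.

out of control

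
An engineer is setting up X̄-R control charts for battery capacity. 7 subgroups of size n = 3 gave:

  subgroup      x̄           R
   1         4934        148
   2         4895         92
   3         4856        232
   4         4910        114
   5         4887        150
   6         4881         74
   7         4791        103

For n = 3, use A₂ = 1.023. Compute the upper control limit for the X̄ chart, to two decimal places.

5012.57

X̄̄ = (4934 + 4895 + 4856 + 4910 + 4887 + 4881 + 4791) / 7 = 34154.0000 / 7 = 4879.1429
R̄ = (148 + 92 + 232 + 114 + 150 + 74 + 103) / 7 = 913.0000 / 7 = 130.4286
UCL = X̄̄ + A₂·R̄ = 4879.1429 + 1.023 × 130.4286 = 5012.5713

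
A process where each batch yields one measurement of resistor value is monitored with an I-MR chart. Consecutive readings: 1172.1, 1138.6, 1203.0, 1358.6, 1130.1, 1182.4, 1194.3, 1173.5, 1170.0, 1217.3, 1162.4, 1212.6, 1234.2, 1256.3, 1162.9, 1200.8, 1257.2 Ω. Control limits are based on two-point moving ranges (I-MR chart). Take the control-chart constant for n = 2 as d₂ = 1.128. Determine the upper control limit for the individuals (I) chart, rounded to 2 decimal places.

X̄ = (1172.1 + 1138.6 + 1203.0 + 1358.6 + 1130.1 + 1182.4 + 1194.3 + 1173.5 + 1170.0 + 1217.3 + 1162.4 + 1212.6 + 1234.2 + 1256.3 + 1162.9 + 1200.8 + 1257.2) / 17 = 1201.5471
Moving ranges: 33.5, 64.4, 155.6, 228.5, 52.3, 11.9, 20.8, 3.5, 47.3, 54.9, 50.2, 21.6, 22.1, 93.4, 37.9, 56.4; M̄R̄ = 954.3000 / 16 = 59.6437
UCL = X̄ + 3·M̄R̄/d₂ = 1201.5471 + 3 × 59.6437 / 1.128 = 1360.1741

1360.17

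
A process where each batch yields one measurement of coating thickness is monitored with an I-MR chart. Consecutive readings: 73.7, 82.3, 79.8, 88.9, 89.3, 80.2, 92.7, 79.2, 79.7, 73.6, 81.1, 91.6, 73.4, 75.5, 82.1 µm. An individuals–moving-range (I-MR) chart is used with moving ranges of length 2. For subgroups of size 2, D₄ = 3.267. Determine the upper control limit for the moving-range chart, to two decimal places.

Moving ranges: 8.6, 2.5, 9.1, 0.4, 9.1, 12.5, 13.5, 0.5, 6.1, 7.5, 10.5, 18.2, 2.1, 6.6; M̄R̄ = 107.2000 / 14 = 7.6571
UCL_MR = D₄·M̄R̄ = 3.267 × 7.6571 = 25.0159

25.02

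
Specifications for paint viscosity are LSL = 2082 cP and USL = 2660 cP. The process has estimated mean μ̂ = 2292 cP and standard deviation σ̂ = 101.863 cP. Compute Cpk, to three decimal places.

0.687

Cpu = (USL − μ̂) / (3σ̂) = (2660 − 2292) / (3 × 101.863) = 1.2042; Cpl = (μ̂ − LSL) / (3σ̂) = (2292 − 2082) / (3 × 101.863) = 0.6872; Cpk = min(Cpu, Cpl) = 0.6872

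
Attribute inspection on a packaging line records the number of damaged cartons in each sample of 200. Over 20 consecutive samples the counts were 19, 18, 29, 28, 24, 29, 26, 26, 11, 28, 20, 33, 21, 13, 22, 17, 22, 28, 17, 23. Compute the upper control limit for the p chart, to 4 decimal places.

0.1808

p̄ = Σdᵢ / (k·n) = 454 / (20 × 200) = 0.11350
UCL = p̄ + 3·√(p̄(1−p̄)/n) = 0.11350 + 3 × √(0.11350×0.88650/200) = 0.11350 + 3 × 0.02243 = 0.18079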